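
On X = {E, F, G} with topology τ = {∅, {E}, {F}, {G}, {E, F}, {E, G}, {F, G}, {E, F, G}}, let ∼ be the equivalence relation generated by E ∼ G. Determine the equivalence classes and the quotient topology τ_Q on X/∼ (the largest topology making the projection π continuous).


X/∼ = {[E=G], [F]}; |τ_Q| = 4.

Equivalence classes: [E=G], [F].
Quotient map π: X → X/∼ sends E ↦ [E=G], F ↦ [F], G ↦ [E=G].
For each subset V ⊆ X/∼, compute π^{-1}(V) ⊆ X and check whether π^{-1}(V) ∈ τ. V is open in τ_Q iff π^{-1}(V) ∈ τ.
  V = {}: π^{-1}(V) = ∅ ∈ τ ✓.
  V = {[E=G]}: π^{-1}(V) = {E, G} ∈ τ ✓.
  V = {[F]}: π^{-1}(V) = {F} ∈ τ ✓.
  V = {[E=G], [F]}: π^{-1}(V) = {E, F, G} ∈ τ ✓.
Open sets in the quotient: τ_Q = {{}, {[E=G]}, {[F]}, {[E=G], [F]}} (4 elements).


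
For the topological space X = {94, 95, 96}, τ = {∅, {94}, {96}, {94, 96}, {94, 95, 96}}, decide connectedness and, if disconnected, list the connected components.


(X, τ) is connected.

Find clopen sets (U ∈ τ with X ∖ U ∈ τ):
  U = ∅, X ∖ U = {94, 95, 96} — both open, so U is clopen.
  U = {94, 95, 96}, X ∖ U = ∅ — both open, so U is clopen.
Only trivial clopens (∅ and X) exist, so (X, τ) is connected.
Compute connected components by grouping points that agree on all clopens:
  component: {94, 95, 96}


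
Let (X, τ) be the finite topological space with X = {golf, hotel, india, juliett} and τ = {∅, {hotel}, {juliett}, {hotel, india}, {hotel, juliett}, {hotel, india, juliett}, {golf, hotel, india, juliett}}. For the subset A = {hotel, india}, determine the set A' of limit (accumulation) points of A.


A' = {golf, india}

For each x ∈ X, list the open sets U ∈ τ with x ∈ U, then check whether U ∩ (A ∖ {x}) ≠ ∅ for every such U.
  x = golf: opens ∋ x are {golf, hotel, india, juliett}; each meets A ∖ {golf}, so x IS a limit point.
  x = hotel: open {hotel} ∋ x has {hotel} ∩ (A ∖ {hotel}) = ∅, so x is NOT a limit point.
  x = india: opens ∋ x are {hotel, india}, {hotel, india, juliett}, {golf, hotel, india, juliett}; each meets A ∖ {india}, so x IS a limit point.
  x = juliett: open {juliett} ∋ x has {juliett} ∩ (A ∖ {juliett}) = ∅, so x is NOT a limit point.
Collecting: A' = {golf, india}.


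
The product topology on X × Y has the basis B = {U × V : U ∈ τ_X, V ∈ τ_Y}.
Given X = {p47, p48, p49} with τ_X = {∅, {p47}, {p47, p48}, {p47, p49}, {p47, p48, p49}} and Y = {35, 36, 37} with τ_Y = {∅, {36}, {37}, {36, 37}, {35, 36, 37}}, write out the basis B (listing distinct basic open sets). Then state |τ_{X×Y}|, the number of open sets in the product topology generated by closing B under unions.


Basis B = {∅ × ∅, {p47} × {36}, {p47} × {37}, {p47} × {36, 37}, {p47, p48} × {36}, {p47, p49} × {36}, {p47, p48} × {37}, {p47, p49} × {37}, {p47} × {35, 36, 37}, {p47, p48, p49} × {36}, {p47, p48, p49} × {37}, {p47, p48} × {36, 37}, {p47, p49} × {36, 37}, {p47, p48} × {35, 36, 37}, {p47, p49} × {35, 36, 37}, {p47, p48, p49} × {36, 37}, {p47, p48, p49} × {35, 36, 37}}; |τ_{X×Y}| = 50.

Enumerate products U × V with U ∈ τ_X, V ∈ τ_Y (deduplicated):
  ∅ × ∅ = {} (∅)
  {p47} × {36} = {(p47,36)}
  {p47} × {37} = {(p47,37)}
  {p47} × {36, 37} = {(p47,36), (p47,37)}
  {p47, p48} × {36} = {(p47,36), (p48,36)}
  {p47, p49} × {36} = {(p47,36), (p49,36)}
  {p47, p48} × {37} = {(p47,37), (p48,37)}
  {p47, p49} × {37} = {(p47,37), (p49,37)}
  {p47} × {35, 36, 37} = {(p47,35), (p47,36), (p47,37)}
  {p47, p48, p49} × {36} = {(p47,36), (p48,36), (p49,36)}
  {p47, p48, p49} × {37} = {(p47,37), (p48,37), (p49,37)}
  {p47, p48} × {36, 37} = {(p47,36), (p47,37), (p48,36), (p48,37)}
  {p47, p49} × {36, 37} = {(p47,36), (p47,37), (p49,36), (p49,37)}
  {p47, p48} × {35, 36, 37} = {(p47,35), (p47,36), (p47,37), (p48,35), (p48,36), (p48,37)}
  {p47, p49} × {35, 36, 37} = {(p47,35), (p47,36), (p47,37), (p49,35), (p49,36), (p49,37)}
  {p47, p48, p49} × {36, 37} = {(p47,36), (p47,37), (p48,36), (p48,37), (p49,36), (p49,37)}
  {p47, p48, p49} × {35, 36, 37} = {(p47,35), (p47,36), (p47,37), (p48,35), (p48,36), (p48,37), (p49,35), (p49,36), (p49,37)}
These 17 distinct sets form the basis B.
Close under arbitrary unions to get τ_{X×Y}; counting gives |τ_{X×Y}| = 50.


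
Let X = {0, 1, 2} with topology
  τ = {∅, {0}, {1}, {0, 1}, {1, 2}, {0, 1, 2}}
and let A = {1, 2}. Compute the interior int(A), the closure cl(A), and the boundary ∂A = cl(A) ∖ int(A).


int(A) = {1, 2}, cl(A) = {1, 2}, ∂A = ∅.

Closed sets in (X, τ) are complements of opens:
  closed(X, τ) = {∅, {0}, {2}, {0, 2}, {1, 2}, {0, 1, 2}}.
int(A) = ⋃ {U ∈ τ : U ⊆ A}. Opens contained in A: ∅, {1}, {1, 2}.
Taking the union of these: int(A) = {1, 2}.
cl(A) = ⋂ {C closed : A ⊆ C}. Closed sets containing A: {1, 2}, {0, 1, 2}.
Intersecting these: cl(A) = {1, 2}.
∂A = cl(A) ∖ int(A) = {1, 2} ∖ {1, 2} = ∅.


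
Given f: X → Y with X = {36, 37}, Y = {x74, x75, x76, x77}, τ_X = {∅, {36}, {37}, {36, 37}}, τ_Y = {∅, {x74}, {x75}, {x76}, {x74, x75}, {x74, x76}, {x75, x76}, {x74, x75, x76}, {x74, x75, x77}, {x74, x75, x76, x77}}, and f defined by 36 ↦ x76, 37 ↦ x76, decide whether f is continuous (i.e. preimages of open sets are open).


f IS continuous.

Compute f^{-1}(U) for each U ∈ τ_Y:
  U = ∅: f^{-1}(U) = ∅ ∈ τ_X ✓.
  U = {x74}: f^{-1}(U) = ∅ ∈ τ_X ✓.
  U = {x75}: f^{-1}(U) = ∅ ∈ τ_X ✓.
  U = {x76}: f^{-1}(U) = {36, 37} ∈ τ_X ✓.
  U = {x74, x75}: f^{-1}(U) = ∅ ∈ τ_X ✓.
  U = {x74, x76}: f^{-1}(U) = {36, 37} ∈ τ_X ✓.
  U = {x75, x76}: f^{-1}(U) = {36, 37} ∈ τ_X ✓.
  U = {x74, x75, x76}: f^{-1}(U) = {36, 37} ∈ τ_X ✓.
  U = {x74, x75, x77}: f^{-1}(U) = ∅ ∈ τ_X ✓.
  U = {x74, x75, x76, x77}: f^{-1}(U) = {36, 37} ∈ τ_X ✓.
Every preimage lies in τ_X, so f IS continuous.


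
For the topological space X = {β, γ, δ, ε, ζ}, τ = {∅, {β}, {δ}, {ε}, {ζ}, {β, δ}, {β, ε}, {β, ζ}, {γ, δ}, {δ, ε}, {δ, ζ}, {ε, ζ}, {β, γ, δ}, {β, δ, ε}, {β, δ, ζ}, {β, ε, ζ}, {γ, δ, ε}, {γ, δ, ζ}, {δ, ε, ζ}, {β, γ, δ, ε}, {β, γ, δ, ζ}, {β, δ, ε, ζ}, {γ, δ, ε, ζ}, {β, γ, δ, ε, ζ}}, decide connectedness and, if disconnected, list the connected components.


(X, τ) is disconnected; components = [{β}, {ε}, {ζ}, {γ, δ}].

Find clopen sets (U ∈ τ with X ∖ U ∈ τ):
  U = ∅, X ∖ U = {β, γ, δ, ε, ζ} — both open, so U is clopen.
  U = {β}, X ∖ U = {γ, δ, ε, ζ} — both open, so U is clopen.
  U = {ε}, X ∖ U = {β, γ, δ, ζ} — both open, so U is clopen.
  U = {ζ}, X ∖ U = {β, γ, δ, ε} — both open, so U is clopen.
  U = {β, ε}, X ∖ U = {γ, δ, ζ} — both open, so U is clopen.
  U = {β, ζ}, X ∖ U = {γ, δ, ε} — both open, so U is clopen.
  U = {γ, δ}, X ∖ U = {β, ε, ζ} — both open, so U is clopen.
  U = {ε, ζ}, X ∖ U = {β, γ, δ} — both open, so U is clopen.
  U = {β, γ, δ}, X ∖ U = {ε, ζ} — both open, so U is clopen.
  U = {β, ε, ζ}, X ∖ U = {γ, δ} — both open, so U is clopen.
  U = {γ, δ, ε}, X ∖ U = {β, ζ} — both open, so U is clopen.
  U = {γ, δ, ζ}, X ∖ U = {β, ε} — both open, so U is clopen.
  U = {β, γ, δ, ε}, X ∖ U = {ζ} — both open, so U is clopen.
  U = {β, γ, δ, ζ}, X ∖ U = {ε} — both open, so U is clopen.
  U = {γ, δ, ε, ζ}, X ∖ U = {β} — both open, so U is clopen.
  U = {β, γ, δ, ε, ζ}, X ∖ U = ∅ — both open, so U is clopen.
Nontrivial clopen(s) exist: e.g. {γ, δ, ε}. So (X, τ) is disconnected.
Compute connected components by grouping points that agree on all clopens:
  component: {β}
  component: {ε}
  component: {ζ}
  component: {γ, δ}


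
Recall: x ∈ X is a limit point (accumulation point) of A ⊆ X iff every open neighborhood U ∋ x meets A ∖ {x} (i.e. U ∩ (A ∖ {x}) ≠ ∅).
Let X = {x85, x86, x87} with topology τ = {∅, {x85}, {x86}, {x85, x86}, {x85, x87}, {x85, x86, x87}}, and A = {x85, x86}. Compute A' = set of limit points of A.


A' = {x87}

For each x ∈ X, list the open sets U ∈ τ with x ∈ U, then check whether U ∩ (A ∖ {x}) ≠ ∅ for every such U.
  x = x85: open {x85} ∋ x has {x85} ∩ (A ∖ {x85}) = ∅, so x is NOT a limit point.
  x = x86: open {x86} ∋ x has {x86} ∩ (A ∖ {x86}) = ∅, so x is NOT a limit point.
  x = x87: opens ∋ x are {x85, x87}, {x85, x86, x87}; each meets A ∖ {x87}, so x IS a limit point.
Collecting: A' = {x87}.


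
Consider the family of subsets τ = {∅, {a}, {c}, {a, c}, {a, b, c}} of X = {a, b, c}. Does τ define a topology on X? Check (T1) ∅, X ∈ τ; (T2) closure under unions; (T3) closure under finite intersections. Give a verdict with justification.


τ IS a topology on X.

Axiom (T1): ∅ ∈ τ? Yes; X ∈ τ? Yes.
Axiom (T2/T3): check pairwise unions and intersections of members of τ.
All pairwise intersections and unions checked — each lies in τ. Therefore τ satisfies (T1), (T2), (T3): it IS a topology on X.


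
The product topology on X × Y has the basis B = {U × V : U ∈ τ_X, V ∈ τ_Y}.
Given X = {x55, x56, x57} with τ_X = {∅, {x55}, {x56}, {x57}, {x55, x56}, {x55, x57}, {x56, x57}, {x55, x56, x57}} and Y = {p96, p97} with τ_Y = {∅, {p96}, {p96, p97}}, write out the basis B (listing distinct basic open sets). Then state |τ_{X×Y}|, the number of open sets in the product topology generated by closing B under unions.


Basis B = {∅ × ∅, {x55} × {p96}, {x56} × {p96}, {x57} × {p96}, {x55} × {p96, p97}, {x55, x56} × {p96}, {x55, x57} × {p96}, {x56} × {p96, p97}, {x56, x57} × {p96}, {x57} × {p96, p97}, {x55, x56, x57} × {p96}, {x55, x56} × {p96, p97}, {x55, x57} × {p96, p97}, {x56, x57} × {p96, p97}, {x55, x56, x57} × {p96, p97}}; |τ_{X×Y}| = 27.

Enumerate products U × V with U ∈ τ_X, V ∈ τ_Y (deduplicated):
  ∅ × ∅ = {} (∅)
  {x55} × {p96} = {(x55,p96)}
  {x56} × {p96} = {(x56,p96)}
  {x57} × {p96} = {(x57,p96)}
  {x55} × {p96, p97} = {(x55,p96), (x55,p97)}
  {x55, x56} × {p96} = {(x55,p96), (x56,p96)}
  {x55, x57} × {p96} = {(x55,p96), (x57,p96)}
  {x56} × {p96, p97} = {(x56,p96), (x56,p97)}
  {x56, x57} × {p96} = {(x56,p96), (x57,p96)}
  {x57} × {p96, p97} = {(x57,p96), (x57,p97)}
  {x55, x56, x57} × {p96} = {(x55,p96), (x56,p96), (x57,p96)}
  {x55, x56} × {p96, p97} = {(x55,p96), (x55,p97), (x56,p96), (x56,p97)}
  {x55, x57} × {p96, p97} = {(x55,p96), (x55,p97), (x57,p96), (x57,p97)}
  {x56, x57} × {p96, p97} = {(x56,p96), (x56,p97), (x57,p96), (x57,p97)}
  {x55, x56, x57} × {p96, p97} = {(x55,p96), (x55,p97), (x56,p96), (x56,p97), (x57,p96), (x57,p97)}
These 15 distinct sets form the basis B.
Close under arbitrary unions to get τ_{X×Y}; counting gives |τ_{X×Y}| = 27.


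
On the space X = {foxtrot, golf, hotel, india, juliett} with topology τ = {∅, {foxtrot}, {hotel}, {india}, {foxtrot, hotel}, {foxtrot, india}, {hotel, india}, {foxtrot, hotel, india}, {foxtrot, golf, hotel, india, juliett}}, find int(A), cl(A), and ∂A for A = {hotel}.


int(A) = {hotel}, cl(A) = {golf, hotel, juliett}, ∂A = {golf, juliett}.

Closed sets in (X, τ) are complements of opens:
  closed(X, τ) = {∅, {golf, juliett}, {foxtrot, golf, juliett}, {golf, hotel, juliett}, {golf, india, juliett}, {foxtrot, golf, hotel, juliett}, {foxtrot, golf, india, juliett}, {golf, hotel, india, juliett}, {foxtrot, golf, hotel, india, juliett}}.
int(A) = ⋃ {U ∈ τ : U ⊆ A}. Opens contained in A: ∅, {hotel}.
Taking the union of these: int(A) = {hotel}.
cl(A) = ⋂ {C closed : A ⊆ C}. Closed sets containing A: {golf, hotel, juliett}, {foxtrot, golf, hotel, juliett}, {golf, hotel, india, juliett}, {foxtrot, golf, hotel, india, juliett}.
Intersecting these: cl(A) = {golf, hotel, juliett}.
∂A = cl(A) ∖ int(A) = {golf, hotel, juliett} ∖ {hotel} = {golf, juliett}.


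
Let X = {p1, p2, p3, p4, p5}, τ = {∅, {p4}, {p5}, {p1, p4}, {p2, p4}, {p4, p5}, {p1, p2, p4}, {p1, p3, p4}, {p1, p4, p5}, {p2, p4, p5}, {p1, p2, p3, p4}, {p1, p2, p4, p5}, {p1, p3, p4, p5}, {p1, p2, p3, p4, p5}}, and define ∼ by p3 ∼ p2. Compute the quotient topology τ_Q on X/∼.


X/∼ = {[p1], [p2=p3], [p4], [p5]}; |τ_Q| = 8.

Equivalence classes: [p1], [p2=p3], [p4], [p5].
Quotient map π: X → X/∼ sends p1 ↦ [p1], p2 ↦ [p2=p3], p3 ↦ [p2=p3], p4 ↦ [p4], p5 ↦ [p5].
For each subset V ⊆ X/∼, compute π^{-1}(V) ⊆ X and check whether π^{-1}(V) ∈ τ. V is open in τ_Q iff π^{-1}(V) ∈ τ.
  V = {}: π^{-1}(V) = ∅ ∈ τ ✓.
  V = {[p1]}: π^{-1}(V) = {p1} ∉ τ ✗.
  V = {[p2=p3]}: π^{-1}(V) = {p2, p3} ∉ τ ✗.
  V = {[p1], [p2=p3]}: π^{-1}(V) = {p1, p2, p3} ∉ τ ✗.
  V = {[p4]}: π^{-1}(V) = {p4} ∈ τ ✓.
  V = {[p1], [p4]}: π^{-1}(V) = {p1, p4} ∈ τ ✓.
  V = {[p2=p3], [p4]}: π^{-1}(V) = {p2, p3, p4} ∉ τ ✗.
  V = {[p1], [p2=p3], [p4]}: π^{-1}(V) = {p1, p2, p3, p4} ∈ τ ✓.
  V = {[p5]}: π^{-1}(V) = {p5} ∈ τ ✓.
  V = {[p1], [p5]}: π^{-1}(V) = {p1, p5} ∉ τ ✗.
  V = {[p2=p3], [p5]}: π^{-1}(V) = {p2, p3, p5} ∉ τ ✗.
  V = {[p1], [p2=p3], [p5]}: π^{-1}(V) = {p1, p2, p3, p5} ∉ τ ✗.
  V = {[p4], [p5]}: π^{-1}(V) = {p4, p5} ∈ τ ✓.
  V = {[p1], [p4], [p5]}: π^{-1}(V) = {p1, p4, p5} ∈ τ ✓.
  V = {[p2=p3], [p4], [p5]}: π^{-1}(V) = {p2, p3, p4, p5} ∉ τ ✗.
  V = {[p1], [p2=p3], [p4], [p5]}: π^{-1}(V) = {p1, p2, p3, p4, p5} ∈ τ ✓.
Open sets in the quotient: τ_Q = {{}, {[p4]}, {[p1], [p4]}, {[p1], [p2=p3], [p4]}, {[p5]}, {[p4], [p5]}, {[p1], [p4], [p5]}, {[p1], [p2=p3], [p4], [p5]}} (8 elements).


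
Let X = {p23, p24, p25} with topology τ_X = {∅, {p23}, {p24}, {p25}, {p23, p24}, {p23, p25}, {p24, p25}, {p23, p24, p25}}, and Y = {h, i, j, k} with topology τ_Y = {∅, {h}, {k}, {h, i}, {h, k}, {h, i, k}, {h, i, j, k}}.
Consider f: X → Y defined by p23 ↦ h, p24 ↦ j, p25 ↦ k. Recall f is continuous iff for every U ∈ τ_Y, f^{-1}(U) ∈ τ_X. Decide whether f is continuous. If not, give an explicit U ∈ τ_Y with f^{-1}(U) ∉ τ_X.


f IS continuous.

Compute f^{-1}(U) for each U ∈ τ_Y:
  U = ∅: f^{-1}(U) = ∅ ∈ τ_X ✓.
  U = {h}: f^{-1}(U) = {p23} ∈ τ_X ✓.
  U = {k}: f^{-1}(U) = {p25} ∈ τ_X ✓.
  U = {h, i}: f^{-1}(U) = {p23} ∈ τ_X ✓.
  U = {h, k}: f^{-1}(U) = {p23, p25} ∈ τ_X ✓.
  U = {h, i, k}: f^{-1}(U) = {p23, p25} ∈ τ_X ✓.
  U = {h, i, j, k}: f^{-1}(U) = {p23, p24, p25} ∈ τ_X ✓.
Every preimage lies in τ_X, so f IS continuous.


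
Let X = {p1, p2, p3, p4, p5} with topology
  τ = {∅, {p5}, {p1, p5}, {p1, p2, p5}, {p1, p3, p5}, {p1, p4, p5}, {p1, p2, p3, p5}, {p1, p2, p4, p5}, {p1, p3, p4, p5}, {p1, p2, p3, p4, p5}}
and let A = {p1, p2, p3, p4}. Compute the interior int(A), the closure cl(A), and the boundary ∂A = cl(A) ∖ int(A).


int(A) = ∅, cl(A) = {p1, p2, p3, p4}, ∂A = {p1, p2, p3, p4}.

Closed sets in (X, τ) are complements of opens:
  closed(X, τ) = {∅, {p2}, {p3}, {p4}, {p2, p3}, {p2, p4}, {p3, p4}, {p2, p3, p4}, {p1, p2, p3, p4}, {p1, p2, p3, p4, p5}}.
int(A) = ⋃ {U ∈ τ : U ⊆ A}. Opens contained in A: ∅.
Taking the union of these: int(A) = ∅.
cl(A) = ⋂ {C closed : A ⊆ C}. Closed sets containing A: {p1, p2, p3, p4}, {p1, p2, p3, p4, p5}.
Intersecting these: cl(A) = {p1, p2, p3, p4}.
∂A = cl(A) ∖ int(A) = {p1, p2, p3, p4} ∖ ∅ = {p1, p2, p3, p4}.


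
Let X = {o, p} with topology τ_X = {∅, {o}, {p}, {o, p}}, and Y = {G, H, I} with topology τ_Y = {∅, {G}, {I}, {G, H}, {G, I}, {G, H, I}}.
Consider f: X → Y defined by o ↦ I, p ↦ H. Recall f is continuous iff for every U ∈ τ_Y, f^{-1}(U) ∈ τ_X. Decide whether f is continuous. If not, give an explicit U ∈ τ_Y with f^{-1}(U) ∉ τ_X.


f IS continuous.

Compute f^{-1}(U) for each U ∈ τ_Y:
  U = ∅: f^{-1}(U) = ∅ ∈ τ_X ✓.
  U = {G}: f^{-1}(U) = ∅ ∈ τ_X ✓.
  U = {I}: f^{-1}(U) = {o} ∈ τ_X ✓.
  U = {G, H}: f^{-1}(U) = {p} ∈ τ_X ✓.
  U = {G, I}: f^{-1}(U) = {o} ∈ τ_X ✓.
  U = {G, H, I}: f^{-1}(U) = {o, p} ∈ τ_X ✓.
Every preimage lies in τ_X, so f IS continuous.


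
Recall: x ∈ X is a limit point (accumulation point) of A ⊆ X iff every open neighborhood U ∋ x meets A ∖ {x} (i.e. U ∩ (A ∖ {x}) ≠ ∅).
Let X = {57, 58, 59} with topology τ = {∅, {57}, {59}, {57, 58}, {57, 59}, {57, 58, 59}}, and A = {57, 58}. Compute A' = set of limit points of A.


A' = {58}

For each x ∈ X, list the open sets U ∈ τ with x ∈ U, then check whether U ∩ (A ∖ {x}) ≠ ∅ for every such U.
  x = 57: open {57} ∋ x has {57} ∩ (A ∖ {57}) = ∅, so x is NOT a limit point.
  x = 58: opens ∋ x are {57, 58}, {57, 58, 59}; each meets A ∖ {58}, so x IS a limit point.
  x = 59: open {59} ∋ x has {59} ∩ (A ∖ {59}) = ∅, so x is NOT a limit point.
Collecting: A' = {58}.


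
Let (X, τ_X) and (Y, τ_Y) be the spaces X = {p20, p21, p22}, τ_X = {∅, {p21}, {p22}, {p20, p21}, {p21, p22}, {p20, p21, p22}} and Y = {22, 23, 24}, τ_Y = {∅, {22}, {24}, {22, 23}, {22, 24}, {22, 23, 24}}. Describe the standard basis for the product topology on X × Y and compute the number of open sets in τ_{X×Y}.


Basis B = {∅ × ∅, {p21} × {22}, {p21} × {24}, {p22} × {22}, {p22} × {24}, {p20, p21} × {22}, {p20, p21} × {24}, {p21} × {22, 23}, {p21} × {22, 24}, {p21, p22} × {22}, {p21, p22} × {24}, {p22} × {22, 23}, {p22} × {22, 24}, {p20, p21, p22} × {22}, {p20, p21, p22} × {24}, {p21} × {22, 23, 24}, {p22} × {22, 23, 24}, {p20, p21} × {22, 23}, {p20, p21} × {22, 24}, {p21, p22} × {22, 23}, {p21, p22} × {22, 24}, {p20, p21} × {22, 23, 24}, {p20, p21, p22} × {22, 23}, {p20, p21, p22} × {22, 24}, {p21, p22} × {22, 23, 24}, {p20, p21, p22} × {22, 23, 24}}; |τ_{X×Y}| = 108.

Enumerate products U × V with U ∈ τ_X, V ∈ τ_Y (deduplicated):
  ∅ × ∅ = {} (∅)
  {p21} × {22} = {(p21,22)}
  {p21} × {24} = {(p21,24)}
  {p22} × {22} = {(p22,22)}
  {p22} × {24} = {(p22,24)}
  {p20, p21} × {22} = {(p20,22), (p21,22)}
  {p20, p21} × {24} = {(p20,24), (p21,24)}
  {p21} × {22, 23} = {(p21,22), (p21,23)}
  {p21} × {22, 24} = {(p21,22), (p21,24)}
  {p21, p22} × {22} = {(p21,22), (p22,22)}
  {p21, p22} × {24} = {(p21,24), (p22,24)}
  {p22} × {22, 23} = {(p22,22), (p22,23)}
  {p22} × {22, 24} = {(p22,22), (p22,24)}
  {p20, p21, p22} × {22} = {(p20,22), (p21,22), (p22,22)}
  {p20, p21, p22} × {24} = {(p20,24), (p21,24), (p22,24)}
  {p21} × {22, 23, 24} = {(p21,22), (p21,23), (p21,24)}
  {p22} × {22, 23, 24} = {(p22,22), (p22,23), (p22,24)}
  {p20, p21} × {22, 23} = {(p20,22), (p20,23), (p21,22), (p21,23)}
  {p20, p21} × {22, 24} = {(p20,22), (p20,24), (p21,22), (p21,24)}
  {p21, p22} × {22, 23} = {(p21,22), (p21,23), (p22,22), (p22,23)}
  {p21, p22} × {22, 24} = {(p21,22), (p21,24), (p22,22), (p22,24)}
  {p20, p21} × {22, 23, 24} = {(p20,22), (p20,23), (p20,24), (p21,22), (p21,23), (p21,24)}
  {p20, p21, p22} × {22, 23} = {(p20,22), (p20,23), (p21,22), (p21,23), (p22,22), (p22,23)}
  {p20, p21, p22} × {22, 24} = {(p20,22), (p20,24), (p21,22), (p21,24), (p22,22), (p22,24)}
  {p21, p22} × {22, 23, 24} = {(p21,22), (p21,23), (p21,24), (p22,22), (p22,23), (p22,24)}
  {p20, p21, p22} × {22, 23, 24} = {(p20,22), (p20,23), (p20,24), (p21,22), (p21,23), (p21,24), (p22,22), (p22,23), (p22,24)}
These 26 distinct sets form the basis B.
Close under arbitrary unions to get τ_{X×Y}; counting gives |τ_{X×Y}| = 108.


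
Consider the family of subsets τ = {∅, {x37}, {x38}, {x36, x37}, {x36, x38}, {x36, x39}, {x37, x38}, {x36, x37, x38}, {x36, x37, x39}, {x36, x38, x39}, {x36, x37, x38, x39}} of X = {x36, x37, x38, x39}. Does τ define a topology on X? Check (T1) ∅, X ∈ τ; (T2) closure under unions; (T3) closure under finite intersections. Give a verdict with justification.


τ is NOT a topology on X.

Axiom (T1): ∅ ∈ τ? Yes; X ∈ τ? Yes.
Axiom (T2/T3): check pairwise unions and intersections of members of τ.
Counterexample for (T3): {x36, x37} ∩ {x36, x38} = {x36} ∉ τ. Therefore τ is NOT a topology.


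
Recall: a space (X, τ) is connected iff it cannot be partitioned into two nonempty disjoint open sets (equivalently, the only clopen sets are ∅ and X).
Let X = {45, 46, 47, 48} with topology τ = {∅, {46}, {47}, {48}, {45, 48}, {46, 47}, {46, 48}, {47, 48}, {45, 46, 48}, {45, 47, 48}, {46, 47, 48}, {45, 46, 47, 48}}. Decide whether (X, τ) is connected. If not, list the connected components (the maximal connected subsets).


(X, τ) is disconnected; components = [{46}, {47}, {45, 48}].

Find clopen sets (U ∈ τ with X ∖ U ∈ τ):
  U = ∅, X ∖ U = {45, 46, 47, 48} — both open, so U is clopen.
  U = {46}, X ∖ U = {45, 47, 48} — both open, so U is clopen.
  U = {47}, X ∖ U = {45, 46, 48} — both open, so U is clopen.
  U = {45, 48}, X ∖ U = {46, 47} — both open, so U is clopen.
  U = {46, 47}, X ∖ U = {45, 48} — both open, so U is clopen.
  U = {45, 46, 48}, X ∖ U = {47} — both open, so U is clopen.
  U = {45, 47, 48}, X ∖ U = {46} — both open, so U is clopen.
  U = {45, 46, 47, 48}, X ∖ U = ∅ — both open, so U is clopen.
Nontrivial clopen(s) exist: e.g. {46, 47}. So (X, τ) is disconnected.
Compute connected components by grouping points that agree on all clopens:
  component: {46}
  component: {47}
  component: {45, 48}


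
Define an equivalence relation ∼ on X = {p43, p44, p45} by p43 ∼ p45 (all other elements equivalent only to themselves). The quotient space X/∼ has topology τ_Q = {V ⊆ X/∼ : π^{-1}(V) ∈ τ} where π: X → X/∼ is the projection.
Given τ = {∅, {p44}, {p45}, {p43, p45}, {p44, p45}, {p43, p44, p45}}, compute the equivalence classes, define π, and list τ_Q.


X/∼ = {[p43=p45], [p44]}; |τ_Q| = 4.

Equivalence classes: [p43=p45], [p44].
Quotient map π: X → X/∼ sends p43 ↦ [p43=p45], p44 ↦ [p44], p45 ↦ [p43=p45].
For each subset V ⊆ X/∼, compute π^{-1}(V) ⊆ X and check whether π^{-1}(V) ∈ τ. V is open in τ_Q iff π^{-1}(V) ∈ τ.
  V = {}: π^{-1}(V) = ∅ ∈ τ ✓.
  V = {[p43=p45]}: π^{-1}(V) = {p43, p45} ∈ τ ✓.
  V = {[p44]}: π^{-1}(V) = {p44} ∈ τ ✓.
  V = {[p43=p45], [p44]}: π^{-1}(V) = {p43, p44, p45} ∈ τ ✓.
Open sets in the quotient: τ_Q = {{}, {[p43=p45]}, {[p44]}, {[p43=p45], [p44]}} (4 elements).


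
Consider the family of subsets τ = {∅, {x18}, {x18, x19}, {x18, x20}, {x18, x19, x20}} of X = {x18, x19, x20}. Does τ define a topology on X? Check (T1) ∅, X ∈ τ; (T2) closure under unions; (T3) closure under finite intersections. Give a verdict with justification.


τ IS a topology on X.

Axiom (T1): ∅ ∈ τ? Yes; X ∈ τ? Yes.
Axiom (T2/T3): check pairwise unions and intersections of members of τ.
All pairwise intersections and unions checked — each lies in τ. Therefore τ satisfies (T1), (T2), (T3): it IS a topology on X.


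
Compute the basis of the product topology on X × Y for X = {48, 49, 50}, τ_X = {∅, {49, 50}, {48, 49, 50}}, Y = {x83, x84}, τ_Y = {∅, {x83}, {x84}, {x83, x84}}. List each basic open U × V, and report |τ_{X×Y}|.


Basis B = {∅ × ∅, {49, 50} × {x83}, {49, 50} × {x84}, {48, 49, 50} × {x83}, {48, 49, 50} × {x84}, {49, 50} × {x83, x84}, {48, 49, 50} × {x83, x84}}; |τ_{X×Y}| = 9.

Enumerate products U × V with U ∈ τ_X, V ∈ τ_Y (deduplicated):
  ∅ × ∅ = {} (∅)
  {49, 50} × {x83} = {(49,x83), (50,x83)}
  {49, 50} × {x84} = {(49,x84), (50,x84)}
  {48, 49, 50} × {x83} = {(48,x83), (49,x83), (50,x83)}
  {48, 49, 50} × {x84} = {(48,x84), (49,x84), (50,x84)}
  {49, 50} × {x83, x84} = {(49,x83), (49,x84), (50,x83), (50,x84)}
  {48, 49, 50} × {x83, x84} = {(48,x83), (48,x84), (49,x83), (49,x84), (50,x83), (50,x84)}
These 7 distinct sets form the basis B.
Close under arbitrary unions to get τ_{X×Y}; counting gives |τ_{X×Y}| = 9.


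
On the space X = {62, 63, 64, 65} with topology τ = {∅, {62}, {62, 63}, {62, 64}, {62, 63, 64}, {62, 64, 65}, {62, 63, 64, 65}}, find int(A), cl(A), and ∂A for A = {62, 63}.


int(A) = {62, 63}, cl(A) = {62, 63, 64, 65}, ∂A = {64, 65}.

Closed sets in (X, τ) are complements of opens:
  closed(X, τ) = {∅, {63}, {65}, {63, 65}, {64, 65}, {63, 64, 65}, {62, 63, 64, 65}}.
int(A) = ⋃ {U ∈ τ : U ⊆ A}. Opens contained in A: ∅, {62}, {62, 63}.
Taking the union of these: int(A) = {62, 63}.
cl(A) = ⋂ {C closed : A ⊆ C}. Closed sets containing A: {62, 63, 64, 65}.
Intersecting these: cl(A) = {62, 63, 64, 65}.
∂A = cl(A) ∖ int(A) = {62, 63, 64, 65} ∖ {62, 63} = {64, 65}.


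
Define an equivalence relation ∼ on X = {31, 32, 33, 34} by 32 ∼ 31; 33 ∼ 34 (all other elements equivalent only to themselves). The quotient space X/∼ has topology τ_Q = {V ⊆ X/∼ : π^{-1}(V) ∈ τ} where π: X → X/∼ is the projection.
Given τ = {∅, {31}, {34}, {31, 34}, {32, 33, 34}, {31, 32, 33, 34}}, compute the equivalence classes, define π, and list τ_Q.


X/∼ = {[31=32], [33=34]}; |τ_Q| = 2.

Equivalence classes: [31=32], [33=34].
Quotient map π: X → X/∼ sends 31 ↦ [31=32], 32 ↦ [31=32], 33 ↦ [33=34], 34 ↦ [33=34].
For each subset V ⊆ X/∼, compute π^{-1}(V) ⊆ X and check whether π^{-1}(V) ∈ τ. V is open in τ_Q iff π^{-1}(V) ∈ τ.
  V = {}: π^{-1}(V) = ∅ ∈ τ ✓.
  V = {[31=32]}: π^{-1}(V) = {31, 32} ∉ τ ✗.
  V = {[33=34]}: π^{-1}(V) = {33, 34} ∉ τ ✗.
  V = {[31=32], [33=34]}: π^{-1}(V) = {31, 32, 33, 34} ∈ τ ✓.
Open sets in the quotient: τ_Q = {{}, {[31=32], [33=34]}} (2 elements).


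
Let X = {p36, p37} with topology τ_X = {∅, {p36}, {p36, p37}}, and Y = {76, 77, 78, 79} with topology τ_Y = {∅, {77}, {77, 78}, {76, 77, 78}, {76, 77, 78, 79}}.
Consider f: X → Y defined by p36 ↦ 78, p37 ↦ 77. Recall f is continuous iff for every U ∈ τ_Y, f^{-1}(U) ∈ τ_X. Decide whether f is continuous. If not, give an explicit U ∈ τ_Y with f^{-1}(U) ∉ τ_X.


f is NOT continuous.

Compute f^{-1}(U) for each U ∈ τ_Y:
  U = ∅: f^{-1}(U) = ∅ ∈ τ_X ✓.
  U = {77}: f^{-1}(U) = {p37} ∉ τ_X ✗.
  U = {77, 78}: f^{-1}(U) = {p36, p37} ∈ τ_X ✓.
  U = {76, 77, 78}: f^{-1}(U) = {p36, p37} ∈ τ_X ✓.
  U = {76, 77, 78, 79}: f^{-1}(U) = {p36, p37} ∈ τ_X ✓.
Found U = {77} with f^{-1}(U) = {p37} not in τ_X. Therefore f is NOT continuous.


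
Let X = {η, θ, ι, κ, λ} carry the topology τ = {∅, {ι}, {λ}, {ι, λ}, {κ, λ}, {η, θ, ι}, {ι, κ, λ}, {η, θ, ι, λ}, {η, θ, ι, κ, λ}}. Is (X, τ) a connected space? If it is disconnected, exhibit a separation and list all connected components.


(X, τ) is disconnected; components = [{κ, λ}, {η, θ, ι}].

Find clopen sets (U ∈ τ with X ∖ U ∈ τ):
  U = ∅, X ∖ U = {η, θ, ι, κ, λ} — both open, so U is clopen.
  U = {κ, λ}, X ∖ U = {η, θ, ι} — both open, so U is clopen.
  U = {η, θ, ι}, X ∖ U = {κ, λ} — both open, so U is clopen.
  U = {η, θ, ι, κ, λ}, X ∖ U = ∅ — both open, so U is clopen.
Nontrivial clopen(s) exist: e.g. {η, θ, ι}. So (X, τ) is disconnected.
Compute connected components by grouping points that agree on all clopens:
  component: {κ, λ}
  component: {η, θ, ι}


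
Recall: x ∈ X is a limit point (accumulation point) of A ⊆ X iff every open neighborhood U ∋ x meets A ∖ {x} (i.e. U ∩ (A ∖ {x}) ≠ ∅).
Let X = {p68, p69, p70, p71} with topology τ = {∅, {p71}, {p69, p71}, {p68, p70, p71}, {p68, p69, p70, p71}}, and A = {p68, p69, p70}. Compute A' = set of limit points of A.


A' = {p68, p70}

For each x ∈ X, list the open sets U ∈ τ with x ∈ U, then check whether U ∩ (A ∖ {x}) ≠ ∅ for every such U.
  x = p68: opens ∋ x are {p68, p70, p71}, {p68, p69, p70, p71}; each meets A ∖ {p68}, so x IS a limit point.
  x = p69: open {p69, p71} ∋ x has {p69, p71} ∩ (A ∖ {p69}) = ∅, so x is NOT a limit point.
  x = p70: opens ∋ x are {p68, p70, p71}, {p68, p69, p70, p71}; each meets A ∖ {p70}, so x IS a limit point.
  x = p71: open {p71} ∋ x has {p71} ∩ (A ∖ {p71}) = ∅, so x is NOT a limit point.
Collecting: A' = {p68, p70}.


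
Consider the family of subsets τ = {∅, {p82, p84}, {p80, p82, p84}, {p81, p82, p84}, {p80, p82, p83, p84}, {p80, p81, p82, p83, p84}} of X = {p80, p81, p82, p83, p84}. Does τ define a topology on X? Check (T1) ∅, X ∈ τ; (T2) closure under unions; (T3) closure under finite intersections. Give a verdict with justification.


τ is NOT a topology on X.

Axiom (T1): ∅ ∈ τ? Yes; X ∈ τ? Yes.
Axiom (T2/T3): check pairwise unions and intersections of members of τ.
Counterexample for (T2): {p80, p82, p84} ∪ {p81, p82, p84} = {p80, p81, p82, p84} ∉ τ. Therefore τ is NOT a topology.


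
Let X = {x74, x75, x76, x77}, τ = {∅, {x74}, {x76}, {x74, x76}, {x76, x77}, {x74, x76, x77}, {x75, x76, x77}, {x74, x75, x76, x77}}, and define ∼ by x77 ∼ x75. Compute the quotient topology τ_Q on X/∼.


X/∼ = {[x74], [x75=x77], [x76]}; |τ_Q| = 6.

Equivalence classes: [x74], [x75=x77], [x76].
Quotient map π: X → X/∼ sends x74 ↦ [x74], x75 ↦ [x75=x77], x76 ↦ [x76], x77 ↦ [x75=x77].
For each subset V ⊆ X/∼, compute π^{-1}(V) ⊆ X and check whether π^{-1}(V) ∈ τ. V is open in τ_Q iff π^{-1}(V) ∈ τ.
  V = {}: π^{-1}(V) = ∅ ∈ τ ✓.
  V = {[x74]}: π^{-1}(V) = {x74} ∈ τ ✓.
  V = {[x75=x77]}: π^{-1}(V) = {x75, x77} ∉ τ ✗.
  V = {[x74], [x75=x77]}: π^{-1}(V) = {x74, x75, x77} ∉ τ ✗.
  V = {[x76]}: π^{-1}(V) = {x76} ∈ τ ✓.
  V = {[x74], [x76]}: π^{-1}(V) = {x74, x76} ∈ τ ✓.
  V = {[x75=x77], [x76]}: π^{-1}(V) = {x75, x76, x77} ∈ τ ✓.
  V = {[x74], [x75=x77], [x76]}: π^{-1}(V) = {x74, x75, x76, x77} ∈ τ ✓.
Open sets in the quotient: τ_Q = {{}, {[x74]}, {[x76]}, {[x74], [x76]}, {[x75=x77], [x76]}, {[x74], [x75=x77], [x76]}} (6 elements).


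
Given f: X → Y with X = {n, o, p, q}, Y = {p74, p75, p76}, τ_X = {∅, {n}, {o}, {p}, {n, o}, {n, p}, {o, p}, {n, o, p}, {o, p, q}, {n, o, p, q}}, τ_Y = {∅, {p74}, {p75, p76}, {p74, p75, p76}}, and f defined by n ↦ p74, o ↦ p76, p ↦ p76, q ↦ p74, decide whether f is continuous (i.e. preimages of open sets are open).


f is NOT continuous.

Compute f^{-1}(U) for each U ∈ τ_Y:
  U = ∅: f^{-1}(U) = ∅ ∈ τ_X ✓.
  U = {p74}: f^{-1}(U) = {n, q} ∉ τ_X ✗.
  U = {p75, p76}: f^{-1}(U) = {o, p} ∈ τ_X ✓.
  U = {p74, p75, p76}: f^{-1}(U) = {n, o, p, q} ∈ τ_X ✓.
Found U = {p74} with f^{-1}(U) = {n, q} not in τ_X. Therefore f is NOT continuous.


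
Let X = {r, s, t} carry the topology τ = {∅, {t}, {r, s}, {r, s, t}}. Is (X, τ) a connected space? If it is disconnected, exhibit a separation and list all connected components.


(X, τ) is disconnected; components = [{t}, {r, s}].

Find clopen sets (U ∈ τ with X ∖ U ∈ τ):
  U = ∅, X ∖ U = {r, s, t} — both open, so U is clopen.
  U = {t}, X ∖ U = {r, s} — both open, so U is clopen.
  U = {r, s}, X ∖ U = {t} — both open, so U is clopen.
  U = {r, s, t}, X ∖ U = ∅ — both open, so U is clopen.
Nontrivial clopen(s) exist: e.g. {t}. So (X, τ) is disconnected.
Compute connected components by grouping points that agree on all clopens:
  component: {t}
  component: {r, s}


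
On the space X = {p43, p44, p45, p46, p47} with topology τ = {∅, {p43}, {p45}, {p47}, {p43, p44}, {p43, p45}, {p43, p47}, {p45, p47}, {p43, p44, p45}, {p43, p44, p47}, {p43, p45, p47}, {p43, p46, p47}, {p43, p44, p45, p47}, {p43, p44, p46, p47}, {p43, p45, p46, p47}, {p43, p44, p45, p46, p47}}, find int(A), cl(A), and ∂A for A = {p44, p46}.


int(A) = ∅, cl(A) = {p44, p46}, ∂A = {p44, p46}.

Closed sets in (X, τ) are complements of opens:
  closed(X, τ) = {∅, {p44}, {p45}, {p46}, {p44, p45}, {p44, p46}, {p45, p46}, {p46, p47}, {p43, p44, p46}, {p44, p45, p46}, {p44, p46, p47}, {p45, p46, p47}, {p43, p44, p45, p46}, {p43, p44, p46, p47}, {p44, p45, p46, p47}, {p43, p44, p45, p46, p47}}.
int(A) = ⋃ {U ∈ τ : U ⊆ A}. Opens contained in A: ∅.
Taking the union of these: int(A) = ∅.
cl(A) = ⋂ {C closed : A ⊆ C}. Closed sets containing A: {p44, p46}, {p43, p44, p46}, {p44, p45, p46}, {p44, p46, p47}, {p43, p44, p45, p46}, {p43, p44, p46, p47}, {p44, p45, p46, p47}, {p43, p44, p45, p46, p47}.
Intersecting these: cl(A) = {p44, p46}.
∂A = cl(A) ∖ int(A) = {p44, p46} ∖ ∅ = {p44, p46}.


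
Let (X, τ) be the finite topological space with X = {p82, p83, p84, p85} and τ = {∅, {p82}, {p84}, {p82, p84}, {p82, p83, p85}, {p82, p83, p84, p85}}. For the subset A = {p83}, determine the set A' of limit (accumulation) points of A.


A' = {p85}

For each x ∈ X, list the open sets U ∈ τ with x ∈ U, then check whether U ∩ (A ∖ {x}) ≠ ∅ for every such U.
  x = p82: open {p82} ∋ x has {p82} ∩ (A ∖ {p82}) = ∅, so x is NOT a limit point.
  x = p83: open {p82, p83, p85} ∋ x has {p82, p83, p85} ∩ (A ∖ {p83}) = ∅, so x is NOT a limit point.
  x = p84: open {p84} ∋ x has {p84} ∩ (A ∖ {p84}) = ∅, so x is NOT a limit point.
  x = p85: opens ∋ x are {p82, p83, p85}, {p82, p83, p84, p85}; each meets A ∖ {p85}, so x IS a limit point.
Collecting: A' = {p85}.


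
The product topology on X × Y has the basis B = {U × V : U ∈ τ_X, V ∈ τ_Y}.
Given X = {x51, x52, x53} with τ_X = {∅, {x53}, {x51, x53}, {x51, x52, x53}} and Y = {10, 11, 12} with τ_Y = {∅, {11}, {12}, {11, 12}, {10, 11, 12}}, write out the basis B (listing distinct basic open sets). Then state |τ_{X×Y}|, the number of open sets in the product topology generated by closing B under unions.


Basis B = {∅ × ∅, {x53} × {11}, {x53} × {12}, {x51, x53} × {11}, {x51, x53} × {12}, {x53} × {11, 12}, {x51, x52, x53} × {11}, {x51, x52, x53} × {12}, {x53} × {10, 11, 12}, {x51, x53} × {11, 12}, {x51, x53} × {10, 11, 12}, {x51, x52, x53} × {11, 12}, {x51, x52, x53} × {10, 11, 12}}; |τ_{X×Y}| = 30.

Enumerate products U × V with U ∈ τ_X, V ∈ τ_Y (deduplicated):
  ∅ × ∅ = {} (∅)
  {x53} × {11} = {(x53,11)}
  {x53} × {12} = {(x53,12)}
  {x51, x53} × {11} = {(x51,11), (x53,11)}
  {x51, x53} × {12} = {(x51,12), (x53,12)}
  {x53} × {11, 12} = {(x53,11), (x53,12)}
  {x51, x52, x53} × {11} = {(x51,11), (x52,11), (x53,11)}
  {x51, x52, x53} × {12} = {(x51,12), (x52,12), (x53,12)}
  {x53} × {10, 11, 12} = {(x53,10), (x53,11), (x53,12)}
  {x51, x53} × {11, 12} = {(x51,11), (x51,12), (x53,11), (x53,12)}
  {x51, x53} × {10, 11, 12} = {(x51,10), (x51,11), (x51,12), (x53,10), (x53,11), (x53,12)}
  {x51, x52, x53} × {11, 12} = {(x51,11), (x51,12), (x52,11), (x52,12), (x53,11), (x53,12)}
  {x51, x52, x53} × {10, 11, 12} = {(x51,10), (x51,11), (x51,12), (x52,10), (x52,11), (x52,12), (x53,10), (x53,11), (x53,12)}
These 13 distinct sets form the basis B.
Close under arbitrary unions to get τ_{X×Y}; counting gives |τ_{X×Y}| = 30.


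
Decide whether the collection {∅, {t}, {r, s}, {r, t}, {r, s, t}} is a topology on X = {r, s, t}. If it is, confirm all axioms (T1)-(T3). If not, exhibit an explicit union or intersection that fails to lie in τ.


τ is NOT a topology on X.

Axiom (T1): ∅ ∈ τ? Yes; X ∈ τ? Yes.
Axiom (T2/T3): check pairwise unions and intersections of members of τ.
Counterexample for (T3): {r, s} ∩ {r, t} = {r} ∉ τ. Therefore τ is NOT a topology.


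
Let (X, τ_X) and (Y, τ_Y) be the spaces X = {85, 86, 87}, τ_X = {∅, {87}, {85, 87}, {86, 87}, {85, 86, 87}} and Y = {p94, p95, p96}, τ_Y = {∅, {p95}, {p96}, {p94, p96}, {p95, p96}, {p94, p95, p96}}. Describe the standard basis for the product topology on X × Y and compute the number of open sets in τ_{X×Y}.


Basis B = {∅ × ∅, {87} × {p95}, {87} × {p96}, {85, 87} × {p95}, {85, 87} × {p96}, {86, 87} × {p95}, {86, 87} × {p96}, {87} × {p94, p96}, {87} × {p95, p96}, {85, 86, 87} × {p95}, {85, 86, 87} × {p96}, {87} × {p94, p95, p96}, {85, 87} × {p94, p96}, {85, 87} × {p95, p96}, {86, 87} × {p94, p96}, {86, 87} × {p95, p96}, {85, 87} × {p94, p95, p96}, {85, 86, 87} × {p94, p96}, {85, 86, 87} × {p95, p96}, {86, 87} × {p94, p95, p96}, {85, 86, 87} × {p94, p95, p96}}; |τ_{X×Y}| = 70.

Enumerate products U × V with U ∈ τ_X, V ∈ τ_Y (deduplicated):
  ∅ × ∅ = {} (∅)
  {87} × {p95} = {(87,p95)}
  {87} × {p96} = {(87,p96)}
  {85, 87} × {p95} = {(85,p95), (87,p95)}
  {85, 87} × {p96} = {(85,p96), (87,p96)}
  {86, 87} × {p95} = {(86,p95), (87,p95)}
  {86, 87} × {p96} = {(86,p96), (87,p96)}
  {87} × {p94, p96} = {(87,p94), (87,p96)}
  {87} × {p95, p96} = {(87,p95), (87,p96)}
  {85, 86, 87} × {p95} = {(85,p95), (86,p95), (87,p95)}
  {85, 86, 87} × {p96} = {(85,p96), (86,p96), (87,p96)}
  {87} × {p94, p95, p96} = {(87,p94), (87,p95), (87,p96)}
  {85, 87} × {p94, p96} = {(85,p94), (85,p96), (87,p94), (87,p96)}
  {85, 87} × {p95, p96} = {(85,p95), (85,p96), (87,p95), (87,p96)}
  {86, 87} × {p94, p96} = {(86,p94), (86,p96), (87,p94), (87,p96)}
  {86, 87} × {p95, p96} = {(86,p95), (86,p96), (87,p95), (87,p96)}
  {85, 87} × {p94, p95, p96} = {(85,p94), (85,p95), (85,p96), (87,p94), (87,p95), (87,p96)}
  {85, 86, 87} × {p94, p96} = {(85,p94), (85,p96), (86,p94), (86,p96), (87,p94), (87,p96)}
  {85, 86, 87} × {p95, p96} = {(85,p95), (85,p96), (86,p95), (86,p96), (87,p95), (87,p96)}
  {86, 87} × {p94, p95, p96} = {(86,p94), (86,p95), (86,p96), (87,p94), (87,p95), (87,p96)}
  {85, 86, 87} × {p94, p95, p96} = {(85,p94), (85,p95), (85,p96), (86,p94), (86,p95), (86,p96), (87,p94), (87,p95), (87,p96)}
These 21 distinct sets form the basis B.
Close under arbitrary unions to get τ_{X×Y}; counting gives |τ_{X×Y}| = 70.


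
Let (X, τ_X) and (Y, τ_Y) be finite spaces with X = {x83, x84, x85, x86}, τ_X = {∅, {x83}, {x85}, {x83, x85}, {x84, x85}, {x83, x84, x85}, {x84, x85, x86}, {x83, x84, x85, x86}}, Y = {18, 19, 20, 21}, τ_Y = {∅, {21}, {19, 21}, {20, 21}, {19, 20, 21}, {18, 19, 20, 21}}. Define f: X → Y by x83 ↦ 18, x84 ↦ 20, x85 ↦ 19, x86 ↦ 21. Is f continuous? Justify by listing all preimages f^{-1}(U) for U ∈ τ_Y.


f is NOT continuous.

Compute f^{-1}(U) for each U ∈ τ_Y:
  U = ∅: f^{-1}(U) = ∅ ∈ τ_X ✓.
  U = {21}: f^{-1}(U) = {x86} ∉ τ_X ✗.
  U = {19, 21}: f^{-1}(U) = {x85, x86} ∉ τ_X ✗.
  U = {20, 21}: f^{-1}(U) = {x84, x86} ∉ τ_X ✗.
  U = {19, 20, 21}: f^{-1}(U) = {x84, x85, x86} ∈ τ_X ✓.
  U = {18, 19, 20, 21}: f^{-1}(U) = {x83, x84, x85, x86} ∈ τ_X ✓.
Found U = {21} with f^{-1}(U) = {x86} not in τ_X. Therefore f is NOT continuous.


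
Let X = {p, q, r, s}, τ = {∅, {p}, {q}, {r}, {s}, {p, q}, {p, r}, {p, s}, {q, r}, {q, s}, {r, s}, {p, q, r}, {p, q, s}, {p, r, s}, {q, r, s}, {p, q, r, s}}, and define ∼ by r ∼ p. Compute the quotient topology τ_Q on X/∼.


X/∼ = {[p=r], [q], [s]}; |τ_Q| = 8.

Equivalence classes: [p=r], [q], [s].
Quotient map π: X → X/∼ sends p ↦ [p=r], q ↦ [q], r ↦ [p=r], s ↦ [s].
For each subset V ⊆ X/∼, compute π^{-1}(V) ⊆ X and check whether π^{-1}(V) ∈ τ. V is open in τ_Q iff π^{-1}(V) ∈ τ.
  V = {}: π^{-1}(V) = ∅ ∈ τ ✓.
  V = {[p=r]}: π^{-1}(V) = {p, r} ∈ τ ✓.
  V = {[q]}: π^{-1}(V) = {q} ∈ τ ✓.
  V = {[p=r], [q]}: π^{-1}(V) = {p, q, r} ∈ τ ✓.
  V = {[s]}: π^{-1}(V) = {s} ∈ τ ✓.
  V = {[p=r], [s]}: π^{-1}(V) = {p, r, s} ∈ τ ✓.
  V = {[q], [s]}: π^{-1}(V) = {q, s} ∈ τ ✓.
  V = {[p=r], [q], [s]}: π^{-1}(V) = {p, q, r, s} ∈ τ ✓.
Open sets in the quotient: τ_Q = {{}, {[p=r]}, {[q]}, {[p=r], [q]}, {[s]}, {[p=r], [s]}, {[q], [s]}, {[p=r], [q], [s]}} (8 elements).


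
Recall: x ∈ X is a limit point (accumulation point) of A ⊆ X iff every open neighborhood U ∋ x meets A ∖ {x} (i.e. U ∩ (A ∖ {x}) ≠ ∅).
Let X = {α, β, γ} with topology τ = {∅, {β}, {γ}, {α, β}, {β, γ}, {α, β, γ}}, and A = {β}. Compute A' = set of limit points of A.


A' = {α}

For each x ∈ X, list the open sets U ∈ τ with x ∈ U, then check whether U ∩ (A ∖ {x}) ≠ ∅ for every such U.
  x = α: opens ∋ x are {α, β}, {α, β, γ}; each meets A ∖ {α}, so x IS a limit point.
  x = β: open {β} ∋ x has {β} ∩ (A ∖ {β}) = ∅, so x is NOT a limit point.
  x = γ: open {γ} ∋ x has {γ} ∩ (A ∖ {γ}) = ∅, so x is NOT a limit point.
Collecting: A' = {α}.
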